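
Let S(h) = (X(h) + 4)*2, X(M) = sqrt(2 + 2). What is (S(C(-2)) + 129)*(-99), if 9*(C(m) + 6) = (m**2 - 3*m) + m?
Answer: -13959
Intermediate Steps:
X(M) = 2 (X(M) = sqrt(4) = 2)
C(m) = -6 - 2*m/9 + m**2/9 (C(m) = -6 + ((m**2 - 3*m) + m)/9 = -6 + (m**2 - 2*m)/9 = -6 + (-2*m/9 + m**2/9) = -6 - 2*m/9 + m**2/9)
S(h) = 12 (S(h) = (2 + 4)*2 = 6*2 = 12)
(S(C(-2)) + 129)*(-99) = (12 + 129)*(-99) = 141*(-99) = -13959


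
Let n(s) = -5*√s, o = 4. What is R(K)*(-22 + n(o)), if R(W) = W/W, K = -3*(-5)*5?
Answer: -32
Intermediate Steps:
K = 75 (K = 15*5 = 75)
R(W) = 1
R(K)*(-22 + n(o)) = 1*(-22 - 5*√4) = 1*(-22 - 5*2) = 1*(-22 - 10) = 1*(-32) = -32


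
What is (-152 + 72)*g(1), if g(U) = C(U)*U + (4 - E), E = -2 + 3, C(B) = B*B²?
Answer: -320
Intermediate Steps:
C(B) = B³
E = 1
g(U) = 3 + U⁴ (g(U) = U³*U + (4 - 1*1) = U⁴ + (4 - 1) = U⁴ + 3 = 3 + U⁴)
(-152 + 72)*g(1) = (-152 + 72)*(3 + 1⁴) = -80*(3 + 1) = -80*4 = -320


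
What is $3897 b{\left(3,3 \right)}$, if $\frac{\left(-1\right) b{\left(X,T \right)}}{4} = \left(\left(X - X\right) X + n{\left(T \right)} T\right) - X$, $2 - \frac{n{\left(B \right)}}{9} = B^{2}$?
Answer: $2992896$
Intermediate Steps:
$n{\left(B \right)} = 18 - 9 B^{2}$
$b{\left(X,T \right)} = 4 X - 4 T \left(18 - 9 T^{2}\right)$ ($b{\left(X,T \right)} = - 4 \left(\left(\left(X - X\right) X + \left(18 - 9 T^{2}\right) T\right) - X\right) = - 4 \left(\left(0 X + T \left(18 - 9 T^{2}\right)\right) - X\right) = - 4 \left(\left(0 + T \left(18 - 9 T^{2}\right)\right) - X\right) = - 4 \left(T \left(18 - 9 T^{2}\right) - X\right) = - 4 \left(- X + T \left(18 - 9 T^{2}\right)\right) = 4 X - 4 T \left(18 - 9 T^{2}\right)$)
$3897 b{\left(3,3 \right)} = 3897 \left(4 \cdot 3 + 36 \cdot 3 \left(-2 + 3^{2}\right)\right) = 3897 \left(12 + 36 \cdot 3 \left(-2 + 9\right)\right) = 3897 \left(12 + 36 \cdot 3 \cdot 7\right) = 3897 \left(12 + 756\right) = 3897 \cdot 768 = 2992896$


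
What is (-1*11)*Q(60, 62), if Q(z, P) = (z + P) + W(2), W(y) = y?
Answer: -1364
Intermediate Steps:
Q(z, P) = 2 + P + z (Q(z, P) = (z + P) + 2 = (P + z) + 2 = 2 + P + z)
(-1*11)*Q(60, 62) = (-1*11)*(2 + 62 + 60) = -11*124 = -1364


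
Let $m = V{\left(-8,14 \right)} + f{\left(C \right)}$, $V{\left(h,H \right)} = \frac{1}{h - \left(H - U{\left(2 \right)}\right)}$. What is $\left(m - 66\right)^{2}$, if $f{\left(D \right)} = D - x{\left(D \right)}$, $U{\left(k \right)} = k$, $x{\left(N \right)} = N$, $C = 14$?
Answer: $\frac{1745041}{400} \approx 4362.6$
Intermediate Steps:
$V{\left(h,H \right)} = \frac{1}{2 + h - H}$ ($V{\left(h,H \right)} = \frac{1}{h - \left(-2 + H\right)} = \frac{1}{2 + h - H}$)
$f{\left(D \right)} = 0$ ($f{\left(D \right)} = D - D = 0$)
$m = - \frac{1}{20}$ ($m = \frac{1}{2 - 8 - 14} + 0 = \frac{1}{-20} + 0 = - \frac{1}{20} + 0 = - \frac{1}{20} \approx -0.05$)
$\left(m - 66\right)^{2} = \left(- \frac{1}{20} - 66\right)^{2} = \left(- \frac{1321}{20}\right)^{2} = \frac{1745041}{400}$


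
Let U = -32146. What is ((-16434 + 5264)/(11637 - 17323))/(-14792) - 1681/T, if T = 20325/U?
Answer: 2272471210614331/854740558200 ≈ 2658.7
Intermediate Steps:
T = -20325/32146 (T = 20325/(-32146) = 20325*(-1/32146) = -20325/32146 ≈ -0.63227)
((-16434 + 5264)/(11637 - 17323))/(-14792) - 1681/T = ((-16434 + 5264)/(11637 - 17323))/(-14792) - 1681/(-20325/32146) = -11170/(-5686)*(-1/14792) - 1681*(-32146/20325) = -11170*(-1/5686)*(-1/14792) + 54037426/20325 = (5585/2843)*(-1/14792) + 54037426/20325 = -5585/42053656 + 54037426/20325 = 2272471210614331/854740558200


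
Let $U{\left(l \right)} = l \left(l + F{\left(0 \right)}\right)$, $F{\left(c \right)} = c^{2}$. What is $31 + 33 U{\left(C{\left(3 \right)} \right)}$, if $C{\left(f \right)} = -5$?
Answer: $856$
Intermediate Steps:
$U{\left(l \right)} = l^{2}$ ($U{\left(l \right)} = l \left(l + 0^{2}\right) = l \left(l + 0\right) = l l = l^{2}$)
$31 + 33 U{\left(C{\left(3 \right)} \right)} = 31 + 33 \left(-5\right)^{2} = 31 + 33 \cdot 25 = 31 + 825 = 856$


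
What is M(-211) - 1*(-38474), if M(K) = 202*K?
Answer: -4148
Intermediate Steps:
M(-211) - 1*(-38474) = 202*(-211) - 1*(-38474) = -42622 + 38474 = -4148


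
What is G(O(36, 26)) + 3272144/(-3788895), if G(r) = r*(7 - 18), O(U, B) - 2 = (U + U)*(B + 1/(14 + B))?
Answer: -15636514759/757779 ≈ -20635.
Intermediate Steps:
O(U, B) = 2 + 2*U*(B + 1/(14 + B)) (O(U, B) = 2 + (U + U)*(B + 1/(14 + B)) = 2 + (2*U)*(B + 1/(14 + B)) = 2 + 2*U*(B + 1/(14 + B)))
G(r) = -11*r (G(r) = r*(-11) = -11*r)
G(O(36, 26)) + 3272144/(-3788895) = -22*(14 + 26 + 36 + 36*26**2 + 14*26*36)/(14 + 26) + 3272144/(-3788895) = -22*(14 + 26 + 36 + 36*676 + 13104)/40 + 3272144*(-1/3788895) = -22*(14 + 26 + 36 + 24336 + 13104)/40 - 3272144/3788895 = -22*37516/40 - 3272144/3788895 = -11*9379/5 - 3272144/3788895 = -103169/5 - 3272144/3788895 = -15636514759/757779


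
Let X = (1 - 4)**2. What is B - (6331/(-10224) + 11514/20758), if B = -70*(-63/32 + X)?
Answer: -26110787747/53057448 ≈ -492.12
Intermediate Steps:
X = 9 (X = (-3)**2 = 9)
B = -7875/16 (B = -70*(-63/32 + 9) = -70*225/32 = -7875/16 ≈ -492.19)
B - (6331/(-10224) + 11514/20758) = -7875/16 - (6331/(-10224) + 11514/20758) = -7875/16 - (6331*(-1/10224) + 11514*(1/20758)) = -7875/16 - (-6331/10224 + 5757/10379) = -7875/16 - 1*(-6849881/106114896) = -7875/16 + 6849881/106114896 = -26110787747/53057448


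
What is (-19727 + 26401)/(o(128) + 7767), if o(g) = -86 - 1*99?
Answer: 3337/3791 ≈ 0.88024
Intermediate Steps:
o(g) = -185 (o(g) = -86 - 99 = -185)
(-19727 + 26401)/(o(128) + 7767) = (-19727 + 26401)/(-185 + 7767) = 6674/7582 = 6674*(1/7582) = 3337/3791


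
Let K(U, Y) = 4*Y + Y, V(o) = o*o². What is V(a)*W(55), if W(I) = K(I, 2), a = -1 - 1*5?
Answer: -2160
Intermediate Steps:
a = -6 (a = -1 - 5 = -6)
V(o) = o³
K(U, Y) = 5*Y
W(I) = 10 (W(I) = 5*2 = 10)
V(a)*W(55) = (-6)³*10 = -216*10 = -2160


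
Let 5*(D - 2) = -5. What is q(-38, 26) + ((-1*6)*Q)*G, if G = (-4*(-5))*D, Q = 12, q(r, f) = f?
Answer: -1414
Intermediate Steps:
D = 1 (D = 2 + (1/5)*(-5) = 2 - 1 = 1)
G = 20 (G = -4*(-5)*1 = 20*1 = 20)
q(-38, 26) + ((-1*6)*Q)*G = 26 + (-1*6*12)*20 = 26 - 6*12*20 = 26 - 72*20 = 26 - 1440 = -1414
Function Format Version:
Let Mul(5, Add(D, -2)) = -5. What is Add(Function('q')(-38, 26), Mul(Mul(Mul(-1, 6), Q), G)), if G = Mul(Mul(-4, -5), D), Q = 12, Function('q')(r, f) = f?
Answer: -1414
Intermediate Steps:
D = 1 (D = Add(2, Mul(Rational(1, 5), -5)) = Add(2, -1) = 1)
G = 20 (G = Mul(Mul(-4, -5), 1) = Mul(20, 1) = 20)
Add(Function('q')(-38, 26), Mul(Mul(Mul(-1, 6), Q), G)) = Add(26, Mul(Mul(Mul(-1, 6), 12), 20)) = Add(26, Mul(Mul(-6, 12), 20)) = Add(26, Mul(-72, 20)) = Add(26, -1440) = -1414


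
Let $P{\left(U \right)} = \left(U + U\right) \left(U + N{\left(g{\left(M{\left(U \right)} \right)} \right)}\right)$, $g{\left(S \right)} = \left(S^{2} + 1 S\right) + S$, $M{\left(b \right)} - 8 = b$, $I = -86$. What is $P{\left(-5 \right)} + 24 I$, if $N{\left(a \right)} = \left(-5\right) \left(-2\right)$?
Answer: $-2114$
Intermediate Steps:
$M{\left(b \right)} = 8 + b$
$g{\left(S \right)} = S^{2} + 2 S$ ($g{\left(S \right)} = \left(S^{2} + S\right) + S = \left(S + S^{2}\right) + S = S^{2} + 2 S$)
$N{\left(a \right)} = 10$
$P{\left(U \right)} = 2 U \left(10 + U\right)$ ($P{\left(U \right)} = \left(U + U\right) \left(U + 10\right) = 2 U \left(10 + U\right)$)
$P{\left(-5 \right)} + 24 I = 2 \left(-5\right) \left(10 - 5\right) + 24 \left(-86\right) = 2 \left(-5\right) 5 - 2064 = -50 - 2064 = -2114$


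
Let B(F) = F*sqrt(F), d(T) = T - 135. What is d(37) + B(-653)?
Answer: -98 - 653*I*sqrt(653) ≈ -98.0 - 16687.0*I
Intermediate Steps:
d(T) = -135 + T
B(F) = F**(3/2)
d(37) + B(-653) = (-135 + 37) + (-653)**(3/2) = -98 - 653*I*sqrt(653)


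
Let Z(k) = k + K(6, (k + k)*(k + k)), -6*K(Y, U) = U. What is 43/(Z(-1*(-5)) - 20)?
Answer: -129/95 ≈ -1.3579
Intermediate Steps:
K(Y, U) = -U/6
Z(k) = k - 2*k**2/3 (Z(k) = k - (k + k)*(k + k)/6 = k - 2*k*2*k/6 = k - 2*k**2/3)
43/(Z(-1*(-5)) - 20) = 43/((-1*(-5))*(3 - (-2)*(-5))/3 - 20) = 43/((1/3)*5*(3 - 2*5) - 20) = 43/((1/3)*5*(3 - 10) - 20) = 43/((1/3)*5*(-7) - 20) = 43/(-35/3 - 20) = 43/(-95/3) = -3/95*43 = -129/95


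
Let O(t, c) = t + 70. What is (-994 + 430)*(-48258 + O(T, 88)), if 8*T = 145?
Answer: 54335619/2 ≈ 2.7168e+7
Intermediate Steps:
T = 145/8 (T = (1/8)*145 = 145/8 ≈ 18.125)
O(t, c) = 70 + t
(-994 + 430)*(-48258 + O(T, 88)) = (-994 + 430)*(-48258 + (70 + 145/8)) = -564*(-48258 + 705/8) = -564*(-385359/8) = 54335619/2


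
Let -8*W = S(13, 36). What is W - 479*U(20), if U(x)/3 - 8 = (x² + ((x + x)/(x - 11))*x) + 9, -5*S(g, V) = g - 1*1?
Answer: -21808861/30 ≈ -7.2696e+5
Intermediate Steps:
S(g, V) = ⅕ - g/5 (S(g, V) = -(g - 1*1)/5 = -(g - 1)/5 = -(-1 + g)/5 = ⅕ - g/5)
W = 3/10 (W = -(⅕ - ⅕*13)/8 = -(⅕ - 13/5)/8 = -⅛*(-12/5) = 3/10 ≈ 0.30000)
U(x) = 51 + 3*x² + 6*x²/(-11 + x) (U(x) = 24 + 3*((x² + ((x + x)/(x - 11))*x) + 9) = 24 + 3*((x² + ((2*x)/(-11 + x))*x) + 9) = 24 + 3*((x² + (2*x/(-11 + x))*x) + 9) = 24 + 3*((x² + 2*x²/(-11 + x)) + 9) = 24 + 3*(9 + x² + 2*x²/(-11 + x)) = 24 + (27 + 3*x² + 6*x²/(-11 + x)) = 51 + 3*x² + 6*x²/(-11 + x))
W - 479*U(20) = 3/10 - 1437*(-187 + 20³ - 9*20² + 17*20)/(-11 + 20) = 3/10 - 1437*(-187 + 8000 - 9*400 + 340)/9 = 3/10 - 1437*(-187 + 8000 - 3600 + 340)/9 = 3/10 - 1437*4553/9 = 3/10 - 479*4553/3 = 3/10 - 2180887/3 = -21808861/30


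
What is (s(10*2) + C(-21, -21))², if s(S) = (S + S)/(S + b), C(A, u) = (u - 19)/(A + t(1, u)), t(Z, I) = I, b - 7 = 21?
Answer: 625/196 ≈ 3.1888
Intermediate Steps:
b = 28 (b = 7 + 21 = 28)
C(A, u) = (-19 + u)/(A + u) (C(A, u) = (u - 19)/(A + u) = (-19 + u)/(A + u))
s(S) = 2*S/(28 + S) (s(S) = (S + S)/(S + 28) = (2*S)/(28 + S) = 2*S/(28 + S))
(s(10*2) + C(-21, -21))² = (2*(10*2)/(28 + 10*2) + (-19 - 21)/(-21 - 21))² = (2*20/(28 + 20) - 40/(-42))² = (2*20/48 - 1/42*(-40))² = (2*20*(1/48) + 20/21)² = (⅚ + 20/21)² = (25/14)² = 625/196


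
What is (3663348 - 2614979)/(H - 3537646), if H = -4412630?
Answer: -1048369/7950276 ≈ -0.13187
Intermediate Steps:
(3663348 - 2614979)/(H - 3537646) = (3663348 - 2614979)/(-4412630 - 3537646) = 1048369/(-7950276) = 1048369*(-1/7950276) = -1048369/7950276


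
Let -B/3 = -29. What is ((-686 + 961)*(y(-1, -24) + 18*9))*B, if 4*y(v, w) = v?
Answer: 15479475/4 ≈ 3.8699e+6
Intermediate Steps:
y(v, w) = v/4
B = 87 (B = -3*(-29) = 87)
((-686 + 961)*(y(-1, -24) + 18*9))*B = ((-686 + 961)*((1/4)*(-1) + 18*9))*87 = (275*(-1/4 + 162))*87 = (275*(647/4))*87 = (177925/4)*87 = 15479475/4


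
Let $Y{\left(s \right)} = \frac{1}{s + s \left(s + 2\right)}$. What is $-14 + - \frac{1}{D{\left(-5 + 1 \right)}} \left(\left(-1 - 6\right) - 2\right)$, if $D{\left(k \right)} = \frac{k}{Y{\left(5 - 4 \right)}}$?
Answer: $- \frac{233}{16} \approx -14.563$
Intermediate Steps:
$Y{\left(s \right)} = \frac{1}{s + s \left(2 + s\right)}$
$D{\left(k \right)} = 4 k$ ($D{\left(k \right)} = \frac{k}{\frac{1}{5 - 4} \frac{1}{3 + \left(5 - 4\right)}} = \frac{k}{1^{-1} \frac{1}{3 + 1}} = \frac{k}{1 \cdot \frac{1}{4}} = k \frac{1}{\frac{1}{4}} = k 4 = 4 k$)
$-14 + - \frac{1}{D{\left(-5 + 1 \right)}} \left(\left(-1 - 6\right) - 2\right) = -14 + - \frac{1}{4 \left(-5 + 1\right)} \left(\left(-1 - 6\right) - 2\right) = -14 + - \frac{1}{4 \left(-4\right)} \left(-7 - 2\right) = -14 + - \frac{1}{-16} \left(-9\right) = -14 + \left(-1\right) \left(- \frac{1}{16}\right) \left(-9\right) = -14 + \frac{1}{16} \left(-9\right) = -14 - \frac{9}{16} = - \frac{233}{16}$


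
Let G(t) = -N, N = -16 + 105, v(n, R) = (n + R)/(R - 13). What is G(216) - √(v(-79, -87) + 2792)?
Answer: -89 - √279366/10 ≈ -141.85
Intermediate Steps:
v(n, R) = (R + n)/(-13 + R)
N = 89
G(t) = -89 (G(t) = -1*89 = -89)
G(216) - √(v(-79, -87) + 2792) = -89 - √((-87 - 79)/(-13 - 87) + 2792) = -89 - √(-166/(-100) + 2792) = -89 - √(-1/100*(-166) + 2792) = -89 - √(83/50 + 2792) = -89 - √(139683/50) = -89 - √279366/10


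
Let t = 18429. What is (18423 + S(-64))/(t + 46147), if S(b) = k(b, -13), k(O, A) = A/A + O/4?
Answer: 2301/8072 ≈ 0.28506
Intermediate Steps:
k(O, A) = 1 + O/4 (k(O, A) = 1 + O*(¼) = 1 + O/4)
S(b) = 1 + b/4
(18423 + S(-64))/(t + 46147) = (18423 + (1 + (¼)*(-64)))/(18429 + 46147) = (18423 + (1 - 16))/64576 = (18423 - 15)*(1/64576) = 18408*(1/64576) = 2301/8072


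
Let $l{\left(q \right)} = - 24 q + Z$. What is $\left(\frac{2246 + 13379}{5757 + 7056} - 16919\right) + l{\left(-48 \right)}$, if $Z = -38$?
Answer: $- \frac{202493840}{12813} \approx -15804.0$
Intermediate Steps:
$l{\left(q \right)} = -38 - 24 q$ ($l{\left(q \right)} = - 24 q - 38 = -38 - 24 q$)
$\left(\frac{2246 + 13379}{5757 + 7056} - 16919\right) + l{\left(-48 \right)} = \left(\frac{2246 + 13379}{5757 + 7056} - 16919\right) - -1114 = \left(\frac{15625}{12813} - 16919\right) + \left(-38 + 1152\right) = \left(15625 \cdot \frac{1}{12813} - 16919\right) + 1114 = \left(\frac{15625}{12813} - 16919\right) + 1114 = - \frac{216767522}{12813} + 1114 = - \frac{202493840}{12813}$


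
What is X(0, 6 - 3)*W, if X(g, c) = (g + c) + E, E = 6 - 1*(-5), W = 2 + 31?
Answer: 462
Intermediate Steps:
W = 33
E = 11 (E = 6 + 5 = 11)
X(g, c) = 11 + c + g (X(g, c) = (g + c) + 11 = (c + g) + 11 = 11 + c + g)
X(0, 6 - 3)*W = (11 + (6 - 3) + 0)*33 = (11 + 3 + 0)*33 = 14*33 = 462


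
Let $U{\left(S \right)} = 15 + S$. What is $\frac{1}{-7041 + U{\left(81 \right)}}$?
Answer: $- \frac{1}{6945} \approx -0.00014399$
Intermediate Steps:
$\frac{1}{-7041 + U{\left(81 \right)}} = \frac{1}{-7041 + \left(15 + 81\right)} = \frac{1}{-7041 + 96} = \frac{1}{-6945} = - \frac{1}{6945}$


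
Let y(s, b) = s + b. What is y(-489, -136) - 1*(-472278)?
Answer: 471653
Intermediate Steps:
y(s, b) = b + s
y(-489, -136) - 1*(-472278) = (-136 - 489) - 1*(-472278) = -625 + 472278 = 471653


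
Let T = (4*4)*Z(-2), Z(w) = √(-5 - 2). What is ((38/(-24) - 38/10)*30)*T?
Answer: -2584*I*√7 ≈ -6836.6*I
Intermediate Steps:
Z(w) = I*√7 (Z(w) = √(-7) = I*√7)
T = 16*I*√7 (T = (4*4)*(I*√7) = 16*(I*√7) = 16*I*√7 ≈ 42.332*I)
((38/(-24) - 38/10)*30)*T = ((38/(-24) - 38/10)*30)*(16*I*√7) = ((38*(-1/24) - 38*⅒)*30)*(16*I*√7) = ((-19/12 - 19/5)*30)*(16*I*√7) = (-323/60*30)*(16*I*√7) = -2584*I*√7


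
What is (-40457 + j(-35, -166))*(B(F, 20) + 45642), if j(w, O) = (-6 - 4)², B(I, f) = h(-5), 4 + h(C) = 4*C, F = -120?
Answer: -1841005626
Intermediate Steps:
h(C) = -4 + 4*C
B(I, f) = -24 (B(I, f) = -4 + 4*(-5) = -4 - 20 = -24)
j(w, O) = 100 (j(w, O) = (-10)² = 100)
(-40457 + j(-35, -166))*(B(F, 20) + 45642) = (-40457 + 100)*(-24 + 45642) = -40357*45618 = -1841005626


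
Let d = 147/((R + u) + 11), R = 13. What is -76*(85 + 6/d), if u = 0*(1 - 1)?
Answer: -320188/49 ≈ -6534.4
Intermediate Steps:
u = 0 (u = 0*0 = 0)
d = 49/8 (d = 147/((13 + 0) + 11) = 147/(13 + 11) = 147/24 = 147*(1/24) = 49/8 ≈ 6.1250)
-76*(85 + 6/d) = -76*(85 + 6/(49/8)) = -76*(85 + 6*(8/49)) = -76*(85 + 48/49) = -76*4213/49 = -320188/49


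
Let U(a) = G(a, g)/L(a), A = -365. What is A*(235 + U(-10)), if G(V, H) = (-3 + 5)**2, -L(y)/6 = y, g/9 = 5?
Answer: -257398/3 ≈ -85799.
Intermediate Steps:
g = 45 (g = 9*5 = 45)
L(y) = -6*y
G(V, H) = 4 (G(V, H) = 2**2 = 4)
U(a) = -2/(3*a) (U(a) = 4/((-6*a)) = 4*(-1/(6*a)) = -2/(3*a))
A*(235 + U(-10)) = -365*(235 - 2/3/(-10)) = -365*(235 - 2/3*(-1/10)) = -365*(235 + 1/15) = -365*3526/15 = -257398/3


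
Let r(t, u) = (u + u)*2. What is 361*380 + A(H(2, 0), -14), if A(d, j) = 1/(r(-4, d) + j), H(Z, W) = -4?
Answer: 4115399/30 ≈ 1.3718e+5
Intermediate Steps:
r(t, u) = 4*u (r(t, u) = (2*u)*2 = 4*u)
A(d, j) = 1/(j + 4*d) (A(d, j) = 1/(4*d + j) = 1/(j + 4*d))
361*380 + A(H(2, 0), -14) = 361*380 + 1/(-14 + 4*(-4)) = 137180 + 1/(-14 - 16) = 137180 + 1/(-30) = 137180 - 1/30 = 4115399/30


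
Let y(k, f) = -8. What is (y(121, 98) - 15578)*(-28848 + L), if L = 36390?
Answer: -117549612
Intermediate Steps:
(y(121, 98) - 15578)*(-28848 + L) = (-8 - 15578)*(-28848 + 36390) = -15586*7542 = -117549612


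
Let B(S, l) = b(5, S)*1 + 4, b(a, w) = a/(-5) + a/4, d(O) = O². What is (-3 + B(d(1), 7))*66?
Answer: 165/2 ≈ 82.500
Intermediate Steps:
b(a, w) = a/20 (b(a, w) = a*(-⅕) + a*(¼) = -a/5 + a/4 = a/20)
B(S, l) = 17/4 (B(S, l) = ((1/20)*5)*1 + 4 = (¼)*1 + 4 = ¼ + 4 = 17/4)
(-3 + B(d(1), 7))*66 = (-3 + 17/4)*66 = (5/4)*66 = 165/2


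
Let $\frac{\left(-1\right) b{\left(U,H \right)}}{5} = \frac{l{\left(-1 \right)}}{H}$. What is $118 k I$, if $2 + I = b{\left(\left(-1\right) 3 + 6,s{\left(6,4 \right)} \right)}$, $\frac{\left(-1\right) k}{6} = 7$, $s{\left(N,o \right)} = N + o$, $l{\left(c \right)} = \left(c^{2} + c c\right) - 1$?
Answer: $12390$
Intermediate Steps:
$l{\left(c \right)} = -1 + 2 c^{2}$ ($l{\left(c \right)} = \left(c^{2} + c^{2}\right) - 1 = 2 c^{2} - 1 = -1 + 2 c^{2}$)
$k = -42$ ($k = \left(-6\right) 7 = -42$)
$b{\left(U,H \right)} = - \frac{5}{H}$ ($b{\left(U,H \right)} = - 5 \frac{-1 + 2 \left(-1\right)^{2}}{H} = - 5 \frac{-1 + 2 \cdot 1}{H} = - 5 \frac{-1 + 2}{H} = - 5 \cdot 1 \frac{1}{H} = - \frac{5}{H}$)
$I = - \frac{5}{2}$ ($I = -2 - \frac{5}{6 + 4} = -2 - \frac{5}{10} = -2 - \frac{1}{2} = - \frac{5}{2} \approx -2.5$)
$118 k I = 118 \left(-42\right) \left(- \frac{5}{2}\right) = \left(-4956\right) \left(- \frac{5}{2}\right) = 12390$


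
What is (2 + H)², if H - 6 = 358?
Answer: 133956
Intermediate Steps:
H = 364 (H = 6 + 358 = 364)
(2 + H)² = (2 + 364)² = 366² = 133956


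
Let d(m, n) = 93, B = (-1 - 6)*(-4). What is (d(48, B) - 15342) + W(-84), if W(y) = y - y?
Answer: -15249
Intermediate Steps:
B = 28 (B = -7*(-4) = 28)
W(y) = 0
(d(48, B) - 15342) + W(-84) = (93 - 15342) + 0 = -15249 + 0 = -15249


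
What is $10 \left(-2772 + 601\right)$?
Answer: $-21710$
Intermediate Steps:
$10 \left(-2772 + 601\right) = 10 \left(-2171\right) = -21710$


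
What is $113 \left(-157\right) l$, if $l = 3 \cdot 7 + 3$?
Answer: $-425784$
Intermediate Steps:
$l = 24$ ($l = 21 + 3 = 24$)
$113 \left(-157\right) l = 113 \left(-157\right) 24 = \left(-17741\right) 24 = -425784$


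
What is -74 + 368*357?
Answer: 131302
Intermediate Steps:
-74 + 368*357 = -74 + 131376 = 131302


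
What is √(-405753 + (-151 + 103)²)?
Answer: I*√403449 ≈ 635.18*I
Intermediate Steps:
√(-405753 + (-151 + 103)²) = √(-405753 + (-48)²) = √(-405753 + 2304) = √(-403449) = I*√403449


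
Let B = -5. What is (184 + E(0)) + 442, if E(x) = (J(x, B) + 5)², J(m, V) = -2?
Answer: 635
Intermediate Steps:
E(x) = 9 (E(x) = (-2 + 5)² = 3² = 9)
(184 + E(0)) + 442 = (184 + 9) + 442 = 193 + 442 = 635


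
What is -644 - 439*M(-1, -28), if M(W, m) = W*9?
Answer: 3307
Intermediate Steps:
M(W, m) = 9*W
-644 - 439*M(-1, -28) = -644 - 3951*(-1) = -644 - 439*(-9) = -644 + 3951 = 3307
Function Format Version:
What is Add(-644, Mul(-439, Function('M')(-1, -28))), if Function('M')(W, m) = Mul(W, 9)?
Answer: 3307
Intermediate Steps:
Function('M')(W, m) = Mul(9, W)
Add(-644, Mul(-439, Function('M')(-1, -28))) = Add(-644, Mul(-439, Mul(9, -1))) = Add(-644, Mul(-439, -9)) = Add(-644, 3951) = 3307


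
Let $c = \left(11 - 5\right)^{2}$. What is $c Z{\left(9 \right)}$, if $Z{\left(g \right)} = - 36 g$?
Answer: $-11664$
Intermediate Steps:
$c = 36$ ($c = 6^{2} = 36$)
$c Z{\left(9 \right)} = 36 \left(\left(-36\right) 9\right) = 36 \left(-324\right) = -11664$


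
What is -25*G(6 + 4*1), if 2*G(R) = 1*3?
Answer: -75/2 ≈ -37.500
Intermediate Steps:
G(R) = 3/2 (G(R) = (1*3)/2 = (1/2)*3 = 3/2)
-25*G(6 + 4*1) = -25*3/2 = -75/2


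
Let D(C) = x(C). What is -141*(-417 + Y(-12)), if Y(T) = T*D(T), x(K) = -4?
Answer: 52029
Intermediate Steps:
D(C) = -4
Y(T) = -4*T (Y(T) = T*(-4) = -4*T)
-141*(-417 + Y(-12)) = -141*(-417 - 4*(-12)) = -141*(-417 + 48) = -141*(-369) = 52029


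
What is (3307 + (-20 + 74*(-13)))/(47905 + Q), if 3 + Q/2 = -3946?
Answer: 2325/40007 ≈ 0.058115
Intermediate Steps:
Q = -7898 (Q = -6 + 2*(-3946) = -6 - 7892 = -7898)
(3307 + (-20 + 74*(-13)))/(47905 + Q) = (3307 + (-20 + 74*(-13)))/(47905 - 7898) = (3307 + (-20 - 962))/40007 = (3307 - 982)*(1/40007) = 2325*(1/40007) = 2325/40007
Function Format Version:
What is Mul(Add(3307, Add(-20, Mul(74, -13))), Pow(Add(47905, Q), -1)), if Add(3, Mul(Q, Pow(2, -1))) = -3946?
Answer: Rational(2325, 40007) ≈ 0.058115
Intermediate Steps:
Q = -7898 (Q = Add(-6, Mul(2, -3946)) = Add(-6, -7892) = -7898)
Mul(Add(3307, Add(-20, Mul(74, -13))), Pow(Add(47905, Q), -1)) = Mul(Add(3307, Add(-20, Mul(74, -13))), Pow(Add(47905, -7898), -1)) = Mul(Add(3307, Add(-20, -962)), Pow(40007, -1)) = Mul(Add(3307, -982), Rational(1, 40007)) = Mul(2325, Rational(1, 40007)) = Rational(2325, 40007)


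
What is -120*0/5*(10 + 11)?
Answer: 0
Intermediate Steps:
-120*0/5*(10 + 11) = -120*0*(⅕)*21 = -0*21 = -120*0 = 0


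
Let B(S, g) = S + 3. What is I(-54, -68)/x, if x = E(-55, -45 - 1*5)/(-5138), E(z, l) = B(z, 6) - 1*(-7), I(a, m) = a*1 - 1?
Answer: -56518/9 ≈ -6279.8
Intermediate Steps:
B(S, g) = 3 + S
I(a, m) = -1 + a (I(a, m) = a - 1 = -1 + a)
E(z, l) = 10 + z (E(z, l) = (3 + z) - 1*(-7) = (3 + z) + 7 = 10 + z)
x = 45/5138 (x = (10 - 55)/(-5138) = -45*(-1/5138) = 45/5138 ≈ 0.0087583)
I(-54, -68)/x = (-1 - 54)/(45/5138) = -55*5138/45 = -56518/9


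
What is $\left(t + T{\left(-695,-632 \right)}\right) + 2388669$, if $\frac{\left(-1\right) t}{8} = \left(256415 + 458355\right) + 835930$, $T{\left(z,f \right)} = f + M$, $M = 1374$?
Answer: $-10016189$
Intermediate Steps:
$T{\left(z,f \right)} = 1374 + f$ ($T{\left(z,f \right)} = f + 1374 = 1374 + f$)
$t = -12405600$ ($t = - 8 \left(\left(256415 + 458355\right) + 835930\right) = - 8 \left(714770 + 835930\right) = \left(-8\right) 1550700 = -12405600$)
$\left(t + T{\left(-695,-632 \right)}\right) + 2388669 = \left(-12405600 + \left(1374 - 632\right)\right) + 2388669 = \left(-12405600 + 742\right) + 2388669 = -12404858 + 2388669 = -10016189$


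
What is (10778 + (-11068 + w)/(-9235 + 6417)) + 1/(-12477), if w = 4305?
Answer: 379040863841/35160186 ≈ 10780.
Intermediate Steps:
(10778 + (-11068 + w)/(-9235 + 6417)) + 1/(-12477) = (10778 + (-11068 + 4305)/(-9235 + 6417)) + 1/(-12477) = (10778 - 6763/(-2818)) - 1/12477 = (10778 - 6763*(-1/2818)) - 1/12477 = (10778 + 6763/2818) - 1/12477 = 30379167/2818 - 1/12477 = 379040863841/35160186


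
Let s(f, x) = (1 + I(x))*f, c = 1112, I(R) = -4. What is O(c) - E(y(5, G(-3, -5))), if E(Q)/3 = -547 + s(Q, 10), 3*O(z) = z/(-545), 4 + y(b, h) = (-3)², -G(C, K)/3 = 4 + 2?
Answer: 2755498/1635 ≈ 1685.3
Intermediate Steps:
G(C, K) = -18 (G(C, K) = -3*(4 + 2) = -3*6 = -18)
y(b, h) = 5 (y(b, h) = -4 + (-3)² = -4 + 9 = 5)
O(z) = -z/1635 (O(z) = (z/(-545))/3 = (z*(-1/545))/3 = (-z/545)/3 = -z/1635)
s(f, x) = -3*f (s(f, x) = (1 - 4)*f = -3*f)
E(Q) = -1641 - 9*Q (E(Q) = 3*(-547 - 3*Q) = -1641 - 9*Q)
O(c) - E(y(5, G(-3, -5))) = -1/1635*1112 - (-1641 - 9*5) = -1112/1635 - (-1641 - 45) = -1112/1635 - 1*(-1686) = -1112/1635 + 1686 = 2755498/1635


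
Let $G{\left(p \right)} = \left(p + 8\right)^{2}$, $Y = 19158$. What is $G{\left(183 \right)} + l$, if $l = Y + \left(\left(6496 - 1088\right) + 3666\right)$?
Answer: $64713$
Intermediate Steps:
$G{\left(p \right)} = \left(8 + p\right)^{2}$
$l = 28232$ ($l = 19158 + \left(\left(6496 - 1088\right) + 3666\right) = 19158 + \left(5408 + 3666\right) = 19158 + 9074 = 28232$)
$G{\left(183 \right)} + l = \left(8 + 183\right)^{2} + 28232 = 191^{2} + 28232 = 36481 + 28232 = 64713$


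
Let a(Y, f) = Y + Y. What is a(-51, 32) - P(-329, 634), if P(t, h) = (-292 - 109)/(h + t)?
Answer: -30709/305 ≈ -100.69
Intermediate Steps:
a(Y, f) = 2*Y
P(t, h) = -401/(h + t)
a(-51, 32) - P(-329, 634) = 2*(-51) - (-401)/(634 - 329) = -102 - (-401)/305 = -102 - 1*(-401/305) = -102 + 401/305 = -30709/305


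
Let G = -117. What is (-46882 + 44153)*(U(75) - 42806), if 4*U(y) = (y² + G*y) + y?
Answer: 475661971/4 ≈ 1.1892e+8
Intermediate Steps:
U(y) = -29*y + y²/4 (U(y) = ((y² - 117*y) + y)/4 = (y² - 116*y)/4 = -29*y + y²/4)
(-46882 + 44153)*(U(75) - 42806) = (-46882 + 44153)*((¼)*75*(-116 + 75) - 42806) = -2729*((¼)*75*(-41) - 42806) = -2729*(-3075/4 - 42806) = -2729*(-174299/4) = 475661971/4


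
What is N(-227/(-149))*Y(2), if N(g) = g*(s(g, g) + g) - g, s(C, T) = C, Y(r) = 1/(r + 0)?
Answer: 69235/44402 ≈ 1.5593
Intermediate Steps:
Y(r) = 1/r
N(g) = -g + 2*g² (N(g) = g*(g + g) - g = g*(2*g) - g = 2*g² - g = -g + 2*g²)
N(-227/(-149))*Y(2) = ((-227/(-149))*(-1 + 2*(-227/(-149))))/2 = ((-227*(-1/149))*(-1 + 2*(-227*(-1/149))))*(½) = (227*(-1 + 2*(227/149))/149)*(½) = (227*(-1 + 454/149)/149)*(½) = ((227/149)*(305/149))*(½) = (69235/22201)*(½) = 69235/44402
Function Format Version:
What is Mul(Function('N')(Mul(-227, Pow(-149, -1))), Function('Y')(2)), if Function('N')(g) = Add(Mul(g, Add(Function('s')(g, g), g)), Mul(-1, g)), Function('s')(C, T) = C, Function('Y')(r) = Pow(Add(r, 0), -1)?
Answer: Rational(69235, 44402) ≈ 1.5593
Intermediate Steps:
Function('Y')(r) = Pow(r, -1)
Function('N')(g) = Add(Mul(-1, g), Mul(2, Pow(g, 2))) (Function('N')(g) = Add(Mul(g, Add(g, g)), Mul(-1, g)) = Add(Mul(g, Mul(2, g)), Mul(-1, g)) = Add(Mul(2, Pow(g, 2)), Mul(-1, g)) = Add(Mul(-1, g), Mul(2, Pow(g, 2))))
Mul(Function('N')(Mul(-227, Pow(-149, -1))), Function('Y')(2)) = Mul(Mul(Mul(-227, Pow(-149, -1)), Add(-1, Mul(2, Mul(-227, Pow(-149, -1))))), Pow(2, -1)) = Mul(Mul(Mul(-227, Rational(-1, 149)), Add(-1, Mul(2, Mul(-227, Rational(-1, 149))))), Rational(1, 2)) = Mul(Mul(Rational(227, 149), Add(-1, Mul(2, Rational(227, 149)))), Rational(1, 2)) = Mul(Mul(Rational(227, 149), Add(-1, Rational(454, 149))), Rational(1, 2)) = Mul(Mul(Rational(227, 149), Rational(305, 149)), Rational(1, 2)) = Mul(Rational(69235, 22201), Rational(1, 2)) = Rational(69235, 44402)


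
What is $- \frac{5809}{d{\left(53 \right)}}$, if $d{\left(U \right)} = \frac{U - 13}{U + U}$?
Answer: $- \frac{307877}{20} \approx -15394.0$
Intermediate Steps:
$d{\left(U \right)} = \frac{-13 + U}{2 U}$
$- \frac{5809}{d{\left(53 \right)}} = - \frac{5809}{\frac{1}{2} \cdot \frac{1}{53} \left(-13 + 53\right)} = - \frac{5809}{\frac{1}{2} \cdot \frac{1}{53} \cdot 40} = - \frac{5809}{\frac{20}{53}} = \left(-5809\right) \frac{53}{20} = - \frac{307877}{20}$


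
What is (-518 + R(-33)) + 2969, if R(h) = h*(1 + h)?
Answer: 3507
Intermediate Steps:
(-518 + R(-33)) + 2969 = (-518 - 33*(1 - 33)) + 2969 = (-518 - 33*(-32)) + 2969 = (-518 + 1056) + 2969 = 538 + 2969 = 3507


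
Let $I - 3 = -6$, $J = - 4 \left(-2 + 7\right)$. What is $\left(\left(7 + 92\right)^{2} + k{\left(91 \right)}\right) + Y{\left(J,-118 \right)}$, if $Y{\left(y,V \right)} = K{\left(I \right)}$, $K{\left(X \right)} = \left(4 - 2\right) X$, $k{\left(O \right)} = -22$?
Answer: $9773$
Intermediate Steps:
$J = -20$ ($J = \left(-4\right) 5 = -20$)
$I = -3$ ($I = 3 - 6 = -3$)
$K{\left(X \right)} = 2 X$
$Y{\left(y,V \right)} = -6$ ($Y{\left(y,V \right)} = 2 \left(-3\right) = -6$)
$\left(\left(7 + 92\right)^{2} + k{\left(91 \right)}\right) + Y{\left(J,-118 \right)} = \left(\left(7 + 92\right)^{2} - 22\right) - 6 = \left(99^{2} - 22\right) - 6 = \left(9801 - 22\right) - 6 = 9779 - 6 = 9773$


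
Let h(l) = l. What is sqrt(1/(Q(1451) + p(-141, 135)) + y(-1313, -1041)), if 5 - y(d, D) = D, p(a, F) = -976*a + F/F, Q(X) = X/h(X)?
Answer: sqrt(19809894902122)/137618 ≈ 32.342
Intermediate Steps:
Q(X) = 1 (Q(X) = X/X = 1)
p(a, F) = 1 - 976*a (p(a, F) = -976*a + 1 = 1 - 976*a)
y(d, D) = 5 - D
sqrt(1/(Q(1451) + p(-141, 135)) + y(-1313, -1041)) = sqrt(1/(1 + (1 - 976*(-141))) + (5 - 1*(-1041))) = sqrt(1/(1 + (1 + 137616)) + (5 + 1041)) = sqrt(1/(1 + 137617) + 1046) = sqrt(1/137618 + 1046) = sqrt(143948429/137618) = sqrt(19809894902122)/137618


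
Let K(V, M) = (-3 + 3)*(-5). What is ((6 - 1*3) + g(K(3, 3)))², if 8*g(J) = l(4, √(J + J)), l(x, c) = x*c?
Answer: 9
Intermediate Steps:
l(x, c) = c*x
K(V, M) = 0 (K(V, M) = 0*(-5) = 0)
g(J) = √2*√J/2 (g(J) = (√(J + J)*4)/8 = (√(2*J)*4)/8 = ((√2*√J)*4)/8 = (4*√2*√J)/8 = √2*√J/2)
((6 - 1*3) + g(K(3, 3)))² = ((6 - 1*3) + √2*√0/2)² = ((6 - 3) + (½)*√2*0)² = (3 + 0)² = 3² = 9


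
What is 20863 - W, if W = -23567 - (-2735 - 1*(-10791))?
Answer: 52486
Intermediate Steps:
W = -31623 (W = -23567 - (-2735 + 10791) = -23567 - 1*8056 = -23567 - 8056 = -31623)
20863 - W = 20863 - 1*(-31623) = 20863 + 31623 = 52486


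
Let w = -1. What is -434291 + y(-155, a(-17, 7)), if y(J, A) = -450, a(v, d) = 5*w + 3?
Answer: -434741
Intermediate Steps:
a(v, d) = -2 (a(v, d) = 5*(-1) + 3 = -5 + 3 = -2)
-434291 + y(-155, a(-17, 7)) = -434291 - 450 = -434741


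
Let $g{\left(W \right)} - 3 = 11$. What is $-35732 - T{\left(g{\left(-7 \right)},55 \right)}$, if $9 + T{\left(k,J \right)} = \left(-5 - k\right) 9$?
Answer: $-35552$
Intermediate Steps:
$g{\left(W \right)} = 14$ ($g{\left(W \right)} = 3 + 11 = 14$)
$T{\left(k,J \right)} = -54 - 9 k$ ($T{\left(k,J \right)} = -9 + \left(-5 - k\right) 9 = -9 - \left(45 + 9 k\right) = -54 - 9 k$)
$-35732 - T{\left(g{\left(-7 \right)},55 \right)} = -35732 - \left(-54 - 126\right) = -35732 - -180 = -35732 + 180 = -35552$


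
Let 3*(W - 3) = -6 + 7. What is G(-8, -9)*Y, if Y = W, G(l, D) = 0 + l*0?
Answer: 0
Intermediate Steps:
W = 10/3 (W = 3 + (-6 + 7)/3 = 3 + (1/3)*1 = 3 + 1/3 = 10/3 ≈ 3.3333)
G(l, D) = 0 (G(l, D) = 0 + 0 = 0)
Y = 10/3 ≈ 3.3333
G(-8, -9)*Y = 0*(10/3) = 0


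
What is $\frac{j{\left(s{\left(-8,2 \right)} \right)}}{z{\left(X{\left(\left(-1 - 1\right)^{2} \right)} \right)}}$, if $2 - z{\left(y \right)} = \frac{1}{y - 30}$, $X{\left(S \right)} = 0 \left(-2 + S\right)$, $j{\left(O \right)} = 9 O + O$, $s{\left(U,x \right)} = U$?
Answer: $- \frac{2400}{61} \approx -39.344$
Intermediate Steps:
$j{\left(O \right)} = 10 O$
$X{\left(S \right)} = 0$
$z{\left(y \right)} = 2 - \frac{1}{-30 + y}$ ($z{\left(y \right)} = 2 - \frac{1}{y - 30} = 2 - \frac{1}{-30 + y}$)
$\frac{j{\left(s{\left(-8,2 \right)} \right)}}{z{\left(X{\left(\left(-1 - 1\right)^{2} \right)} \right)}} = \frac{10 \left(-8\right)}{\frac{1}{-30 + 0} \left(-61 + 2 \cdot 0\right)} = - \frac{80}{\frac{1}{-30} \left(-61 + 0\right)} = - \frac{80}{\left(- \frac{1}{30}\right) \left(-61\right)} = - \frac{80}{\frac{61}{30}} = \left(-80\right) \frac{30}{61} = - \frac{2400}{61}$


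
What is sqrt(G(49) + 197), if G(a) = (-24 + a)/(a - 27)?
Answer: sqrt(95898)/22 ≈ 14.076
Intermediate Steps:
G(a) = (-24 + a)/(-27 + a)
sqrt(G(49) + 197) = sqrt((-24 + 49)/(-27 + 49) + 197) = sqrt(25/22 + 197) = sqrt(4359/22) = sqrt(95898)/22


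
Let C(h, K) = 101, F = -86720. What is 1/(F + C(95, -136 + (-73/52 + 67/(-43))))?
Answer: -1/86619 ≈ -1.1545e-5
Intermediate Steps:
1/(F + C(95, -136 + (-73/52 + 67/(-43)))) = 1/(-86720 + 101) = 1/(-86619) = -1/86619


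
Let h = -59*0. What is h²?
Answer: 0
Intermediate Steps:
h = 0
h² = 0² = 0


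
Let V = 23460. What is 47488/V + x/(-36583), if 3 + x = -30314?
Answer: 612122581/214559295 ≈ 2.8529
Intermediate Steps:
x = -30317 (x = -3 - 30314 = -30317)
47488/V + x/(-36583) = 47488/23460 - 30317/(-36583) = 47488*(1/23460) - 30317*(-1/36583) = 11872/5865 + 30317/36583 = 612122581/214559295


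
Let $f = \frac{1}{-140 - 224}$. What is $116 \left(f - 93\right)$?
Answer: $- \frac{981737}{91} \approx -10788.0$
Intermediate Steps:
$f = - \frac{1}{364}$ ($f = \frac{1}{-364} = - \frac{1}{364} \approx -0.0027473$)
$116 \left(f - 93\right) = 116 \left(- \frac{1}{364} - 93\right) = 116 \left(- \frac{33853}{364}\right) = - \frac{981737}{91}$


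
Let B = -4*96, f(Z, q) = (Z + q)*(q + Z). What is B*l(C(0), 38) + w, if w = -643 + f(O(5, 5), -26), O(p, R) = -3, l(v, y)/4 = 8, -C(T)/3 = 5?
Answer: -12090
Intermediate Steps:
C(T) = -15 (C(T) = -3*5 = -15)
l(v, y) = 32 (l(v, y) = 4*8 = 32)
f(Z, q) = (Z + q)² (f(Z, q) = (Z + q)*(Z + q) = (Z + q)²)
B = -384
w = 198 (w = -643 + (-3 - 26)² = -643 + (-29)² = -643 + 841 = 198)
B*l(C(0), 38) + w = -384*32 + 198 = -12288 + 198 = -12090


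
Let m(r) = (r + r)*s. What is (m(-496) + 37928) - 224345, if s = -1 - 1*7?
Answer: -178481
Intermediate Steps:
s = -8 (s = -1 - 7 = -8)
m(r) = -16*r (m(r) = (r + r)*(-8) = (2*r)*(-8) = -16*r)
(m(-496) + 37928) - 224345 = (-16*(-496) + 37928) - 224345 = (7936 + 37928) - 224345 = 45864 - 224345 = -178481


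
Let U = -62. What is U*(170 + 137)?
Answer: -19034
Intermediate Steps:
U*(170 + 137) = -62*(170 + 137) = -62*307 = -19034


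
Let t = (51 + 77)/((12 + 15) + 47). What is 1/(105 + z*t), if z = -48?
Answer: 37/813 ≈ 0.045510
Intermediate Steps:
t = 64/37 (t = 128/(27 + 47) = 128/74 = 128*(1/74) = 64/37 ≈ 1.7297)
1/(105 + z*t) = 1/(105 - 48*64/37) = 1/(105 - 3072/37) = 1/(813/37) = 37/813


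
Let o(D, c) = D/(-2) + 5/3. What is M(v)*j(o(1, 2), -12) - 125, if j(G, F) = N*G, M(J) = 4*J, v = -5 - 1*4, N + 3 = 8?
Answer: -335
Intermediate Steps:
N = 5 (N = -3 + 8 = 5)
v = -9 (v = -5 - 4 = -9)
o(D, c) = 5/3 - D/2 (o(D, c) = D*(-1/2) + 5*(1/3) = -D/2 + 5/3 = 5/3 - D/2)
j(G, F) = 5*G
M(v)*j(o(1, 2), -12) - 125 = (4*(-9))*(5*(5/3 - 1/2*1)) - 125 = -180*(5/3 - 1/2) - 125 = -180*7/6 - 125 = -36*35/6 - 125 = -210 - 125 = -335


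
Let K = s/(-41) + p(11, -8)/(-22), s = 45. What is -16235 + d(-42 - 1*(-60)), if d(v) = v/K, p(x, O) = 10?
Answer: -5686309/350 ≈ -16247.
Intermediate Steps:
K = -700/451 (K = 45/(-41) + 10/(-22) = 45*(-1/41) + 10*(-1/22) = -45/41 - 5/11 = -700/451 ≈ -1.5521)
d(v) = -451*v/700 (d(v) = v/(-700/451) = v*(-451/700) = -451*v/700)
-16235 + d(-42 - 1*(-60)) = -16235 - 451*(-42 - 1*(-60))/700 = -16235 - 451*(-42 + 60)/700 = -16235 - 451/700*18 = -16235 - 4059/350 = -5686309/350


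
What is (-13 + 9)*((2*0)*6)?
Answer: 0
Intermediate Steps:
(-13 + 9)*((2*0)*6) = -0*6 = -4*0 = 0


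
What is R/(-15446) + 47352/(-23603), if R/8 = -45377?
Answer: 3918433828/182285969 ≈ 21.496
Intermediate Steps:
R = -363016 (R = 8*(-45377) = -363016)
R/(-15446) + 47352/(-23603) = -363016/(-15446) + 47352/(-23603) = -363016*(-1/15446) + 47352*(-1/23603) = 181508/7723 - 47352/23603 = 3918433828/182285969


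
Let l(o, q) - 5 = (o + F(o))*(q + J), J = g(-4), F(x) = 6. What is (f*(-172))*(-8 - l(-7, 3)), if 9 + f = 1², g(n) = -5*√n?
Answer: -13760 - 13760*I ≈ -13760.0 - 13760.0*I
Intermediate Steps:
J = -10*I ≈ -10.0*I
f = -8 (f = -9 + 1² = -9 + 1 = -8)
l(o, q) = 5 + (6 + o)*(q - 10*I) (l(o, q) = 5 + (o + 6)*(q - 10*I) = 5 + (6 + o)*(q - 10*I))
(f*(-172))*(-8 - l(-7, 3)) = (-8*(-172))*(-8 - (5 - 60*I + 6*3 - 7*3 - 10*I*(-7))) = 1376*(-8 - (5 - 60*I + 18 - 21 + 70*I)) = 1376*(-8 - (2 + 10*I)) = 1376*(-8 + (-2 - 10*I)) = 1376*(-10 - 10*I) = -13760 - 13760*I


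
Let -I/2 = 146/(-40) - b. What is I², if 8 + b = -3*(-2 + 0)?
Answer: 1089/100 ≈ 10.890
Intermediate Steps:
b = -2 (b = -8 - 3*(-2 + 0) = -8 - 3*(-2) = -8 + 6 = -2)
I = 33/10 (I = -2*(146/(-40) - 1*(-2)) = -2*(146*(-1/40) + 2) = -2*(-73/20 + 2) = -2*(-33/20) = 33/10 ≈ 3.3000)
I² = (33/10)² = 1089/100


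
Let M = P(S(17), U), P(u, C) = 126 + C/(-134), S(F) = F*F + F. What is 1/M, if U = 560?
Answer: 67/8162 ≈ 0.0082088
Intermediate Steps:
S(F) = F + F**2 (S(F) = F**2 + F = F + F**2)
P(u, C) = 126 - C/134 (P(u, C) = 126 + C*(-1/134) = 126 - C/134)
M = 8162/67 (M = 126 - 1/134*560 = 126 - 280/67 = 8162/67 ≈ 121.82)
1/M = 1/(8162/67) = 67/8162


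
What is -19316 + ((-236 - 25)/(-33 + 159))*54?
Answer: -135995/7 ≈ -19428.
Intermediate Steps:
-19316 + ((-236 - 25)/(-33 + 159))*54 = -19316 - 261/126*54 = -19316 - 261*1/126*54 = -19316 - 29/14*54 = -19316 - 783/7 = -135995/7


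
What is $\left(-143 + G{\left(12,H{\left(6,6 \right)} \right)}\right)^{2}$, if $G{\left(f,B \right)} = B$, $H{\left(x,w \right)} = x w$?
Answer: $11449$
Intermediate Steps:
$H{\left(x,w \right)} = w x$
$\left(-143 + G{\left(12,H{\left(6,6 \right)} \right)}\right)^{2} = \left(-143 + 6 \cdot 6\right)^{2} = \left(-143 + 36\right)^{2} = \left(-107\right)^{2} = 11449$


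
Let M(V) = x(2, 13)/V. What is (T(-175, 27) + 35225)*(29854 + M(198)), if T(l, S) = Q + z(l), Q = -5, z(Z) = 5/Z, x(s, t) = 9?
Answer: 115660449073/110 ≈ 1.0515e+9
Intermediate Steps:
T(l, S) = -5 + 5/l
M(V) = 9/V
(T(-175, 27) + 35225)*(29854 + M(198)) = ((-5 + 5/(-175)) + 35225)*(29854 + 9/198) = ((-5 + 5*(-1/175)) + 35225)*(29854 + 9*(1/198)) = ((-5 - 1/35) + 35225)*(29854 + 1/22) = (-176/35 + 35225)*(656789/22) = (1232699/35)*(656789/22) = 115660449073/110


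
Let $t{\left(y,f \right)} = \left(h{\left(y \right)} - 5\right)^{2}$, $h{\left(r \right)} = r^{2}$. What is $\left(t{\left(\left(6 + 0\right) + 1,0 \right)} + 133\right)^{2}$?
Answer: $4280761$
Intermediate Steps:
$t{\left(y,f \right)} = \left(-5 + y^{2}\right)^{2}$ ($t{\left(y,f \right)} = \left(y^{2} - 5\right)^{2} = \left(-5 + y^{2}\right)^{2}$)
$\left(t{\left(\left(6 + 0\right) + 1,0 \right)} + 133\right)^{2} = \left(\left(-5 + \left(\left(6 + 0\right) + 1\right)^{2}\right)^{2} + 133\right)^{2} = \left(\left(-5 + \left(6 + 1\right)^{2}\right)^{2} + 133\right)^{2} = \left(\left(-5 + 7^{2}\right)^{2} + 133\right)^{2} = \left(\left(-5 + 49\right)^{2} + 133\right)^{2} = \left(44^{2} + 133\right)^{2} = \left(1936 + 133\right)^{2} = 2069^{2} = 4280761$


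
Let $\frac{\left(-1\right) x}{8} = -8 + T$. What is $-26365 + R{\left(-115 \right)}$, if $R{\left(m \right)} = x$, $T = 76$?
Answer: $-26909$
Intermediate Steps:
$x = -544$ ($x = - 8 \left(-8 + 76\right) = \left(-8\right) 68 = -544$)
$R{\left(m \right)} = -544$
$-26365 + R{\left(-115 \right)} = -26365 - 544 = -26909$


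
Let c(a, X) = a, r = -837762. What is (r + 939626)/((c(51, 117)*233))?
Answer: 5992/699 ≈ 8.5723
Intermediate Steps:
(r + 939626)/((c(51, 117)*233)) = (-837762 + 939626)/((51*233)) = 101864/11883 = 101864*(1/11883) = 5992/699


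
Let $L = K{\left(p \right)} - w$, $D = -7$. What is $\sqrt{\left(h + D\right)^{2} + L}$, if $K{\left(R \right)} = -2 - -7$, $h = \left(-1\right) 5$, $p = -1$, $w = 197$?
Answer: $4 i \sqrt{3} \approx 6.9282 i$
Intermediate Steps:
$h = -5$
$K{\left(R \right)} = 5$ ($K{\left(R \right)} = -2 + 7 = 5$)
$L = -192$ ($L = 5 - 197 = -192$)
$\sqrt{\left(h + D\right)^{2} + L} = \sqrt{\left(-5 - 7\right)^{2} - 192} = \sqrt{\left(-12\right)^{2} - 192} = \sqrt{144 - 192} = \sqrt{-48} = 4 i \sqrt{3}$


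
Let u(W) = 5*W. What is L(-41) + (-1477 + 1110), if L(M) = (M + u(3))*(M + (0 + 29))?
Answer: -55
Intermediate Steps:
L(M) = (15 + M)*(29 + M) (L(M) = (M + 5*3)*(M + (0 + 29)) = (M + 15)*(M + 29) = (15 + M)*(29 + M))
L(-41) + (-1477 + 1110) = (435 + (-41)² + 44*(-41)) + (-1477 + 1110) = (435 + 1681 - 1804) - 367 = 312 - 367 = -55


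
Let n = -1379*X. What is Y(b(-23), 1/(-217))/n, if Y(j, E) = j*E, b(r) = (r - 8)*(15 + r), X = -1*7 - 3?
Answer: -4/48265 ≈ -8.2876e-5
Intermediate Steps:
X = -10 (X = -7 - 3 = -10)
b(r) = (-8 + r)*(15 + r)
Y(j, E) = E*j
n = 13790 (n = -1379*(-10) = 13790)
Y(b(-23), 1/(-217))/n = ((-120 + (-23)² + 7*(-23))/(-217))/13790 = -(-120 + 529 - 161)/217*(1/13790) = -1/217*248*(1/13790) = -8/7*1/13790 = -4/48265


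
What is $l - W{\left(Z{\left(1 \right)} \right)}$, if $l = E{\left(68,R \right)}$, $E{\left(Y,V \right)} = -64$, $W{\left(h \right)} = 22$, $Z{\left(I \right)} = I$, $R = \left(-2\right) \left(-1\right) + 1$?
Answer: $-86$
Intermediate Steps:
$R = 3$ ($R = 2 + 1 = 3$)
$l = -64$
$l - W{\left(Z{\left(1 \right)} \right)} = -64 - 22 = -86$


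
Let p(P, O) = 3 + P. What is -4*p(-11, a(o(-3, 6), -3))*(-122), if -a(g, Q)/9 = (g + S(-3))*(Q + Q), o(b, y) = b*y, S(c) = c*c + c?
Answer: -3904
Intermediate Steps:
S(c) = c + c**2 (S(c) = c**2 + c = c + c**2)
a(g, Q) = -18*Q*(6 + g) (a(g, Q) = -9*(g - 3*(1 - 3))*(Q + Q) = -9*(g - 3*(-2))*2*Q = -9*(g + 6)*2*Q = -9*(6 + g)*2*Q = -18*Q*(6 + g))
-4*p(-11, a(o(-3, 6), -3))*(-122) = -4*(3 - 11)*(-122) = -4*(-8)*(-122) = 32*(-122) = -3904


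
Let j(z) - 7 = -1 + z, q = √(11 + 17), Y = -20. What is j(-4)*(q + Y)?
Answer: -40 + 4*√7 ≈ -29.417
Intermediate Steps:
q = 2*√7 (q = √28 = 2*√7 ≈ 5.2915)
j(z) = 6 + z (j(z) = 7 + (-1 + z) = 6 + z)
j(-4)*(q + Y) = (6 - 4)*(2*√7 - 20) = 2*(-20 + 2*√7) = -40 + 4*√7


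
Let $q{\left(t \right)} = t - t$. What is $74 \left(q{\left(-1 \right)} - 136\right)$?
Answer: $-10064$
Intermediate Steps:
$q{\left(t \right)} = 0$
$74 \left(q{\left(-1 \right)} - 136\right) = 74 \left(0 - 136\right) = 74 \left(-136\right) = -10064$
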